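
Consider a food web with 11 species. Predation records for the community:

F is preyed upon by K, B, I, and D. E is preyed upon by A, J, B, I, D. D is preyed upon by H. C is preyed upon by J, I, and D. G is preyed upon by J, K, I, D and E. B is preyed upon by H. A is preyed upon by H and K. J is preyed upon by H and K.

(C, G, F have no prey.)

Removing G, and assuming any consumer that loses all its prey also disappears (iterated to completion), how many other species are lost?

Remove G.
Round 1: E (all prey gone) → extinct.
Round 2: A (all prey gone) → extinct.
No further losses. Total secondary extinctions: 2.

2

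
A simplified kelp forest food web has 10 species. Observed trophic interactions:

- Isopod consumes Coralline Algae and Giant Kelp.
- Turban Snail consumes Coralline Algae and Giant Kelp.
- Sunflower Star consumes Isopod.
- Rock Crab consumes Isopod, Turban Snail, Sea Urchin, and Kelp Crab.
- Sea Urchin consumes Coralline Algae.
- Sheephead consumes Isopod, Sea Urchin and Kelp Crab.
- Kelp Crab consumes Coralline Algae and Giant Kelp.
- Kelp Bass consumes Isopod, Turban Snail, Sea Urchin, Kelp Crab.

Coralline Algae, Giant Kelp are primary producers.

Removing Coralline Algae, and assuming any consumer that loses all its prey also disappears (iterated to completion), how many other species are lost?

1

Remove Coralline Algae.
Round 1: Sea Urchin (all prey gone) → extinct.
No further losses. Total secondary extinctions: 1.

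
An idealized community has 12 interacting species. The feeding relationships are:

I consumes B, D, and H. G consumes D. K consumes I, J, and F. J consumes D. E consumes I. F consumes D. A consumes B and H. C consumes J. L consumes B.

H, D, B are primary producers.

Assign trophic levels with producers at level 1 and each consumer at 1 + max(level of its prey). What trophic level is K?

D is a producer → level 1.
J eats D → level 2.
K eats J (level 2); other prey at levels: I 2, F 2 → level 3.

Trophic level 3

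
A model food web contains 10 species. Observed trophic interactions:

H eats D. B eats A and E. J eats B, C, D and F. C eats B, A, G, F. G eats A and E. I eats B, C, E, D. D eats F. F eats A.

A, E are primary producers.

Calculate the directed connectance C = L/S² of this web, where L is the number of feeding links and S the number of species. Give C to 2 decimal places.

The web has S = 10 species and L = 19 feeding links.
C = L / S² = 19 / 100 = 0.1900 ≈ 0.19.

C = 0.19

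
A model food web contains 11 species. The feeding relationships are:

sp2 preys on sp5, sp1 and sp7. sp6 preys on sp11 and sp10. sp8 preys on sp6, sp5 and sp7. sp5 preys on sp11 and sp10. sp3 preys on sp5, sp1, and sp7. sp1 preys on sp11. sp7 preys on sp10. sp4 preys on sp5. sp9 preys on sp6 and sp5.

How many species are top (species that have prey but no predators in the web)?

5

Top species (has prey, but nothing eats it): sp8, sp4, sp9, sp2, sp3.
Count: 5.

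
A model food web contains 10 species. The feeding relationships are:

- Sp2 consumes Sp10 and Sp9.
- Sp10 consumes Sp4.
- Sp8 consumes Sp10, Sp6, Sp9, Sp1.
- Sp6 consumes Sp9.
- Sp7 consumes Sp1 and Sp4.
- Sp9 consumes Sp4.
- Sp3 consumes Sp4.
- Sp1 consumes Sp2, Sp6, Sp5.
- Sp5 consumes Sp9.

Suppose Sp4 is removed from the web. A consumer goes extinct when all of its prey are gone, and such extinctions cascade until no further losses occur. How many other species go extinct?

Remove Sp4.
Round 1: Sp3 (all prey gone), Sp10 (all prey gone), Sp9 (all prey gone) → extinct.
Round 2: Sp6 (all prey gone), Sp2 (all prey gone), Sp5 (all prey gone) → extinct.
Round 3: Sp1 (all prey gone) → extinct.
Round 4: Sp7 (all prey gone), Sp8 (all prey gone) → extinct.
No further losses. Total secondary extinctions: 9.

9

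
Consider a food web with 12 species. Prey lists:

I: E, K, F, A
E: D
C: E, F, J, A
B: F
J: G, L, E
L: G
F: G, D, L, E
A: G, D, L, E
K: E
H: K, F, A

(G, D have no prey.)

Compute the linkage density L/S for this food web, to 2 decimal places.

L/S = 2.17

There are L = 26 links among S = 12 species.
L/S = 26/12 = 2.1667 ≈ 2.17.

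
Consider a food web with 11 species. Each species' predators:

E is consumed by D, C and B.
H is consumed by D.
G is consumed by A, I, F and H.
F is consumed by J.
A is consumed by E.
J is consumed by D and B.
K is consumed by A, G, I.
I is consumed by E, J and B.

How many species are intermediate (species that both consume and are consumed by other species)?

7

Intermediate species (has both prey and predators): G, I, F, H, A, J, E.
Count: 7.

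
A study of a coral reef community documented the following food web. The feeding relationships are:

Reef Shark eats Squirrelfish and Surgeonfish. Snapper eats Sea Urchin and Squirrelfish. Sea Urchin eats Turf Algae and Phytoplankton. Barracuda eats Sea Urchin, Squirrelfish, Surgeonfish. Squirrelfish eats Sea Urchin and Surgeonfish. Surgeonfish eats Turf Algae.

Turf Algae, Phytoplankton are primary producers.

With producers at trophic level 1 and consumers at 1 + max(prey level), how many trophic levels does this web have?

Producers (level 1): Turf Algae, Phytoplankton.
Turf Algae → Surgeonfish → Squirrelfish → Reef Shark gives Reef Shark level 4.
No species has a prey at level 4, so no species reaches level 5.

4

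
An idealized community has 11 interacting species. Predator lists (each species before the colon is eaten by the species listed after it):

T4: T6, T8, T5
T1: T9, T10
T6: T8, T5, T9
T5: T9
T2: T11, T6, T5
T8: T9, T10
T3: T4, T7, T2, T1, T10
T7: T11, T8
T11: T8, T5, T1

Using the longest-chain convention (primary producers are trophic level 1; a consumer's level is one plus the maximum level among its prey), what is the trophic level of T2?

T3 is a producer → level 1.
T2 eats T3 → level 2.

Trophic level 2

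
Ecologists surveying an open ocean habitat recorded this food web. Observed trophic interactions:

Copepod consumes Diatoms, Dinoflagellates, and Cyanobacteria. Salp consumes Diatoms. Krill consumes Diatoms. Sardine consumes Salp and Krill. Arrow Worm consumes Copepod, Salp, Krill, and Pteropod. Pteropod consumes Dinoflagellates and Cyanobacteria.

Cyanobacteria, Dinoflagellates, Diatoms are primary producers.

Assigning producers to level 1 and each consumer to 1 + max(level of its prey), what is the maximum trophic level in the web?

Producers (level 1): Cyanobacteria, Dinoflagellates, Diatoms.
Diatoms → Krill → Sardine gives Sardine level 3.
No species has a prey at level 3, so no species reaches level 4.

3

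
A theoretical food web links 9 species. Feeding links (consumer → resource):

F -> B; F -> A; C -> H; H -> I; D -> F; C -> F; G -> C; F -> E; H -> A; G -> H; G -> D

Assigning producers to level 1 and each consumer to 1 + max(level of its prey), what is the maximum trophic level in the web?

4

Producers (level 1): B, I, A, E.
I → H → C → G gives G level 4.
No species has a prey at level 4, so no species reaches level 5.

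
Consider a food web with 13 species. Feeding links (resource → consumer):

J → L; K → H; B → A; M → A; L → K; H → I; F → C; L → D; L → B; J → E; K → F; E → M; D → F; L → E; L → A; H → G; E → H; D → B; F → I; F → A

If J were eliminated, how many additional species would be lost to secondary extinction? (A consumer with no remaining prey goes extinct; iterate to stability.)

Remove J.
Round 1: L (all prey gone) → extinct.
Round 2: E (all prey gone), D (all prey gone), K (all prey gone) → extinct.
Round 3: M (all prey gone), H (all prey gone), B (all prey gone), F (all prey gone) → extinct.
Round 4: A (all prey gone), C (all prey gone), G (all prey gone), I (all prey gone) → extinct.
No further losses. Total secondary extinctions: 12.

12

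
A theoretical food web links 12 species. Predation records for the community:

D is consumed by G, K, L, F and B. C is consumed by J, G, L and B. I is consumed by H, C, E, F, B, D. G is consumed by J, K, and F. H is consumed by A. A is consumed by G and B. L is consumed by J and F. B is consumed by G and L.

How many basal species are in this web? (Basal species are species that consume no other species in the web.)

1

Basal species (no prey listed): I.
Count: 1.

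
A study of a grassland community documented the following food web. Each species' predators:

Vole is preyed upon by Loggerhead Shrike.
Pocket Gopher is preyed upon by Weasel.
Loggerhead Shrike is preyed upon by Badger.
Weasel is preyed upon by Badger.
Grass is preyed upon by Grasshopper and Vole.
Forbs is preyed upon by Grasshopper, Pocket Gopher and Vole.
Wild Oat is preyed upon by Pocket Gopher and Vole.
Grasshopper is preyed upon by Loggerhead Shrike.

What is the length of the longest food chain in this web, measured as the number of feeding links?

3 links

One longest chain: Grass → Grasshopper → Loggerhead Shrike → Badger.
It has 4 species and 3 links.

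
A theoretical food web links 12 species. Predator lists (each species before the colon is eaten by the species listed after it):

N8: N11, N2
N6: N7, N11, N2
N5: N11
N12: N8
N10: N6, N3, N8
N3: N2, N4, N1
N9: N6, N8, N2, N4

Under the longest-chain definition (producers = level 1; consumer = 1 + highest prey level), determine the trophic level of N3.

Trophic level 2

N10 is a producer → level 1.
N3 eats N10 → level 2.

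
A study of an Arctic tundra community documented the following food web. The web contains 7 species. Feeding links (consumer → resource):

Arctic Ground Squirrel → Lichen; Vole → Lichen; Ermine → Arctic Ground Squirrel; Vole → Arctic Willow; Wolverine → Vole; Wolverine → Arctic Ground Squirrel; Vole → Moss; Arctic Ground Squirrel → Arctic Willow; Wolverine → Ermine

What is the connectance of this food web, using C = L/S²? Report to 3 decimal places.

The web has S = 7 species and L = 9 feeding links.
C = L / S² = 9 / 49 = 0.1837 ≈ 0.184.

C = 0.184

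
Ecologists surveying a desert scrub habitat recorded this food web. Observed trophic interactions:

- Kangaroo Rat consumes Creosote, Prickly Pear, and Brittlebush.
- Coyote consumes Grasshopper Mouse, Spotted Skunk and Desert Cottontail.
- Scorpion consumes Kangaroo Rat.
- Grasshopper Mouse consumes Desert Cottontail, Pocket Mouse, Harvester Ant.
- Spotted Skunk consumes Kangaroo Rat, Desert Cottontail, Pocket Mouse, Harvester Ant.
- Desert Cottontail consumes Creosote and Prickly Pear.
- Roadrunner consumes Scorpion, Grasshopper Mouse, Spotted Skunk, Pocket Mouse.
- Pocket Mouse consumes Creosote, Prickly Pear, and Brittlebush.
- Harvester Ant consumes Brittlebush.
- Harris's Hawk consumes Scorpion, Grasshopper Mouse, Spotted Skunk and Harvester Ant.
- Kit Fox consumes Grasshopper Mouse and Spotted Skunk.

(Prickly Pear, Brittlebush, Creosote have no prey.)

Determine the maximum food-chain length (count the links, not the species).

3 links

One longest chain: Prickly Pear → Kangaroo Rat → Scorpion → Harris's Hawk.
It has 4 species and 3 links.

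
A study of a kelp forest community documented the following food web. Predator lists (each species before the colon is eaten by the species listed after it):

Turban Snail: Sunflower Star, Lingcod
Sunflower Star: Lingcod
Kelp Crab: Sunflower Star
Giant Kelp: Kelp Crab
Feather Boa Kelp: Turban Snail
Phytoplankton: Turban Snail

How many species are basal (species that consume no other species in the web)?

3

Basal species (no prey listed): Phytoplankton, Giant Kelp, Feather Boa Kelp.
Count: 3.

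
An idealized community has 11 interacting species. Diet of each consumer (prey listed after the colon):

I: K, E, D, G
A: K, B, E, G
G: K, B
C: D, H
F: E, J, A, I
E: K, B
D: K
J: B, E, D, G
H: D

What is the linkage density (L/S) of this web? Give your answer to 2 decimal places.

L/S = 2.18

There are L = 24 links among S = 11 species.
L/S = 24/11 = 2.1818 ≈ 2.18.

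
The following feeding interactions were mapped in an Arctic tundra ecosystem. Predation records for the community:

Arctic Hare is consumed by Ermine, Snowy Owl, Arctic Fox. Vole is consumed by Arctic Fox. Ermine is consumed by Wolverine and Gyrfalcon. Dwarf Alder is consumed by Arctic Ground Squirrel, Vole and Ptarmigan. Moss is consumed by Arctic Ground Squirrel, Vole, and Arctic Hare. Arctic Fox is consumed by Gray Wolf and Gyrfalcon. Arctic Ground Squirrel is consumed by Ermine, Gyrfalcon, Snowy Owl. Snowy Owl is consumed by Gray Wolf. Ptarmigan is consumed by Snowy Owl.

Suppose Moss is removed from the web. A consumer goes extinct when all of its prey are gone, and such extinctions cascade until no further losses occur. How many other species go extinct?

Remove Moss.
Round 1: Arctic Hare (all prey gone) → extinct.
No further losses. Total secondary extinctions: 1.

1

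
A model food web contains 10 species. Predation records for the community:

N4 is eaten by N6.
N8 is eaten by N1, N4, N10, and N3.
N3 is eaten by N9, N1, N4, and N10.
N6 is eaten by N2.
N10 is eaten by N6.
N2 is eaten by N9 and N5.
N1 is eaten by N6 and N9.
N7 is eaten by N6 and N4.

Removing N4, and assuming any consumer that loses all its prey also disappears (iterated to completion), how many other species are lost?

0

Remove N4.
Every predator of it retains at least one other prey: N6 still has N7, N10, N1.
No consumer loses all prey, so no secondary extinctions occur.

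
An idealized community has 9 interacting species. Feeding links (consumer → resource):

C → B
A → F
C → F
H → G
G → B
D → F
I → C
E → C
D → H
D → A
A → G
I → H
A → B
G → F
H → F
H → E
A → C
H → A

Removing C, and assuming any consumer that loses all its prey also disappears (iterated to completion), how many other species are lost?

1

Remove C.
Round 1: E (all prey gone) → extinct.
No further losses. Total secondary extinctions: 1.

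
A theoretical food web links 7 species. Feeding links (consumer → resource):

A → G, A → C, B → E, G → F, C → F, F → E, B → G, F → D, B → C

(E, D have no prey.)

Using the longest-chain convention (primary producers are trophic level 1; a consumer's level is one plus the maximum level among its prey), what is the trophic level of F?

E is a producer → level 1.
F eats E (level 1); other prey at levels: D 1 → level 2.

Trophic level 2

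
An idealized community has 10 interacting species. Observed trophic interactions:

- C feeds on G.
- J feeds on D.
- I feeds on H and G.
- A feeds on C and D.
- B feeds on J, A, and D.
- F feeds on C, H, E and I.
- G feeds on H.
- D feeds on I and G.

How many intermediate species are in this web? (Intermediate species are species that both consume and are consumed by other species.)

6

Intermediate species (has both prey and predators): G, C, I, D, A, J.
Count: 6.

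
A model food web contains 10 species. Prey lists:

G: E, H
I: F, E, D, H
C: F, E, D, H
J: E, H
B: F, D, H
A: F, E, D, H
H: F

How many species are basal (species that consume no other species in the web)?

Basal species (no prey listed): F, E, D.
Count: 3.

3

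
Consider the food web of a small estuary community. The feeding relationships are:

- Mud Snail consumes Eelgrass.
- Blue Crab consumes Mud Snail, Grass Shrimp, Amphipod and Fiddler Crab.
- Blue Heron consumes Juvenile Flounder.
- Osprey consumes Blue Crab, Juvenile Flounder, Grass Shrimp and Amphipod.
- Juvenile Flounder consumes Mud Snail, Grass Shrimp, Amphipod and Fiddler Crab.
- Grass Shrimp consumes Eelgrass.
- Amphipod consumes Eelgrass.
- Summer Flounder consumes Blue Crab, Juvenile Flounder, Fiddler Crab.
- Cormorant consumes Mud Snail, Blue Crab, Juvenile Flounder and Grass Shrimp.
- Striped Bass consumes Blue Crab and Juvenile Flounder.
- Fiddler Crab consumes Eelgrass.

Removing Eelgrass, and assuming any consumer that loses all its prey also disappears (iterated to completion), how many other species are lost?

11

Remove Eelgrass.
Round 1: Amphipod (all prey gone), Grass Shrimp (all prey gone), Fiddler Crab (all prey gone), Mud Snail (all prey gone) → extinct.
Round 2: Blue Crab (all prey gone), Juvenile Flounder (all prey gone) → extinct.
Round 3: Blue Heron (all prey gone), Summer Flounder (all prey gone), Osprey (all prey gone), Striped Bass (all prey gone), Cormorant (all prey gone) → extinct.
No further losses. Total secondary extinctions: 11.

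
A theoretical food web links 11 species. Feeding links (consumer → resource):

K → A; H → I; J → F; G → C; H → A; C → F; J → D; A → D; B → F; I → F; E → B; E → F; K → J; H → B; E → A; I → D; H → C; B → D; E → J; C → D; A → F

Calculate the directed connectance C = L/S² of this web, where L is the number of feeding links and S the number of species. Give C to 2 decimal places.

C = 0.17

The web has S = 11 species and L = 21 feeding links.
C = L / S² = 21 / 121 = 0.1736 ≈ 0.17.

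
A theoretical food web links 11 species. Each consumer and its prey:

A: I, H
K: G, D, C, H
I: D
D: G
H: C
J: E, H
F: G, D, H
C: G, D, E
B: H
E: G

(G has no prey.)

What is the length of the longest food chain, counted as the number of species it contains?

5 species

One longest chain: G → D → C → H → J.
It has 5 species and 4 links.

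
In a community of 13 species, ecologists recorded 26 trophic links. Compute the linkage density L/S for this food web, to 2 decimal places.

There are L = 26 links among S = 13 species.
L/S = 26/13 = 2.0000 ≈ 2.00.

L/S = 2.00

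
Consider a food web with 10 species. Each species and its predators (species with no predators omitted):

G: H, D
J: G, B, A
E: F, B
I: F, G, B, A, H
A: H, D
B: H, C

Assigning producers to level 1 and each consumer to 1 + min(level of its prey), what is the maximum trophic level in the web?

Producers (level 1): J, I, E.
Following each consumer down to its lowest-level prey: J → G → D (levels 1 through 3).
All prey of D (G 2, A 2) are at level 2 or above, so D is at level 1 + 2 = 3.
Every consumer has at least one prey at level 2 or below, so none exceeds level 3.

3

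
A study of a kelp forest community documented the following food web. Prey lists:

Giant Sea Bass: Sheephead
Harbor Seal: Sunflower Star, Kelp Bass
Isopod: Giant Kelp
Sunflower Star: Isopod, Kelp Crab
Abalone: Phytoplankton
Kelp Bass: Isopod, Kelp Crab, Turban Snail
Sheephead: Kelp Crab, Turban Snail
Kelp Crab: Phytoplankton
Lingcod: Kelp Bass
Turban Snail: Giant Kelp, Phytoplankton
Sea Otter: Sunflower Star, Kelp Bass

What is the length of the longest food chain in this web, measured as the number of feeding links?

One longest chain: Giant Kelp → Isopod → Kelp Bass → Sea Otter.
It has 4 species and 3 links.

3 links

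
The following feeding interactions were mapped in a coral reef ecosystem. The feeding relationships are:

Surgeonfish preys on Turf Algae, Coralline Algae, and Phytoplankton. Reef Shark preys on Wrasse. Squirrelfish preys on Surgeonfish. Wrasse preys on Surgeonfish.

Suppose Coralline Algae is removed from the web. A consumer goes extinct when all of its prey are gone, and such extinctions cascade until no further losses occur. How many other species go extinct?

Remove Coralline Algae.
Every predator of it retains at least one other prey: Surgeonfish still has Phytoplankton, Turf Algae.
No consumer loses all prey, so no secondary extinctions occur.

0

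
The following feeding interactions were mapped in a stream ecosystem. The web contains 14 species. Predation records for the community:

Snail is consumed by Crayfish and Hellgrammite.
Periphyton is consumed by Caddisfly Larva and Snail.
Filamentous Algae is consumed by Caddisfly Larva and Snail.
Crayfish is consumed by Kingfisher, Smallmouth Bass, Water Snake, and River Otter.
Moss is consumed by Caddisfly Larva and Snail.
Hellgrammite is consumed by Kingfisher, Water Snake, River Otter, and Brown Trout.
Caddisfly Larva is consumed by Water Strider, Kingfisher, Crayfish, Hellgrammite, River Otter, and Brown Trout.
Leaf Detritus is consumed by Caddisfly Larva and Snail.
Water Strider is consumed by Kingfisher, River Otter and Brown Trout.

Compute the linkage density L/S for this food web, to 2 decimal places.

There are L = 27 links among S = 14 species.
L/S = 27/14 = 1.9286 ≈ 1.93.

L/S = 1.93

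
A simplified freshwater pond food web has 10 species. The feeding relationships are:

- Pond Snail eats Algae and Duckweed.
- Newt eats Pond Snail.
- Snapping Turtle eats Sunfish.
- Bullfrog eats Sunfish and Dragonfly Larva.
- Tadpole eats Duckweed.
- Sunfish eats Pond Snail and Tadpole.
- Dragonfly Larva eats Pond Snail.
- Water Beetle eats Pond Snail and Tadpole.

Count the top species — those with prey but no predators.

4

Top species (has prey, but nothing eats it): Water Beetle, Newt, Bullfrog, Snapping Turtle.
Count: 4.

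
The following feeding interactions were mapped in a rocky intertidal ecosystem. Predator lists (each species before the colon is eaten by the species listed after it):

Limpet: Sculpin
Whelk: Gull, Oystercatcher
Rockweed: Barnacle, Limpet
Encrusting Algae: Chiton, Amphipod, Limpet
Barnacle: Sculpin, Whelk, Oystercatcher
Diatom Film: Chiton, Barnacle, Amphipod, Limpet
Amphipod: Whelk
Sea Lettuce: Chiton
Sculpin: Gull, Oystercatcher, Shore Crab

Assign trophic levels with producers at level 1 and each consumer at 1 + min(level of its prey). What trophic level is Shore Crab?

Diatom Film is a producer → level 1.
Barnacle eats Diatom Film → level 2.
Sculpin eats Barnacle → level 3.
Shore Crab eats Sculpin → level 4.
No prey of Shore Crab is below level 3, so 4 is the minimum.

Trophic level 4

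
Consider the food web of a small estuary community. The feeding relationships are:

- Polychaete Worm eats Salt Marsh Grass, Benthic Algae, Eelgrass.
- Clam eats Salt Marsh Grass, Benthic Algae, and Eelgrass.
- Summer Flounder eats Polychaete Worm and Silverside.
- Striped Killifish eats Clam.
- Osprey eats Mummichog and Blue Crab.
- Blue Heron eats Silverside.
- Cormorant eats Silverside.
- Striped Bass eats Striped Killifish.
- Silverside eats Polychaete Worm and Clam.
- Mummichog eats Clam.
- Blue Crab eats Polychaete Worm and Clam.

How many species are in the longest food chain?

4 species

One longest chain: Benthic Algae → Clam → Striped Killifish → Striped Bass.
It has 4 species and 3 links.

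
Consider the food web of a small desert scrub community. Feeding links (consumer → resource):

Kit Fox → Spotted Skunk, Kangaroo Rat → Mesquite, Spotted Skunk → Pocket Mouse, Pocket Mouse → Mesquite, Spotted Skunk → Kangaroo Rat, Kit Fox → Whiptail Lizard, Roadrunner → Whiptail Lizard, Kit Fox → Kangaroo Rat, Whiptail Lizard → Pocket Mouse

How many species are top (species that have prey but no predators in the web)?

2

Top species (has prey, but nothing eats it): Kit Fox, Roadrunner.
Count: 2.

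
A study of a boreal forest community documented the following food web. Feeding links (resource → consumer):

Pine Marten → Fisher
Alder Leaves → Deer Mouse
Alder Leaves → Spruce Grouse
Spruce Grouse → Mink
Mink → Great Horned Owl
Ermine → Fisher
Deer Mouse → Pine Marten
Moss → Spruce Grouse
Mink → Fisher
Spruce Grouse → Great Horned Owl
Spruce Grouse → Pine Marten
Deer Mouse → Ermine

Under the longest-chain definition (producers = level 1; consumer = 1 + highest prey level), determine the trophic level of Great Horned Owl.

Trophic level 4

Alder Leaves is a producer → level 1.
Spruce Grouse eats Alder Leaves (level 1); other prey at levels: Moss 1 → level 2.
Mink eats Spruce Grouse → level 3.
Great Horned Owl eats Mink (level 3); other prey at levels: Spruce Grouse 2 → level 4.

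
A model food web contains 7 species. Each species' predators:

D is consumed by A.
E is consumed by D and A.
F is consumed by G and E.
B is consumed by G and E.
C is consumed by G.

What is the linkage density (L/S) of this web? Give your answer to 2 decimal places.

L/S = 1.14

There are L = 8 links among S = 7 species.
L/S = 8/7 = 1.1429 ≈ 1.14.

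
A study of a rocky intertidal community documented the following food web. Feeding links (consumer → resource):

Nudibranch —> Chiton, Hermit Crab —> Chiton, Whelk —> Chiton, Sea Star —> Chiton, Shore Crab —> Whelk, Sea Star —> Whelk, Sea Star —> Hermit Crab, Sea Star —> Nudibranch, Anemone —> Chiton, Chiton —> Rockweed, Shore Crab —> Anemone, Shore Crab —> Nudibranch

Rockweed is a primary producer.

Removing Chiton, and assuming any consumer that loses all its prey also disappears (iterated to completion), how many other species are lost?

Remove Chiton.
Round 1: Anemone (all prey gone), Whelk (all prey gone), Hermit Crab (all prey gone), Nudibranch (all prey gone) → extinct.
Round 2: Sea Star (all prey gone), Shore Crab (all prey gone) → extinct.
No further losses. Total secondary extinctions: 6.

6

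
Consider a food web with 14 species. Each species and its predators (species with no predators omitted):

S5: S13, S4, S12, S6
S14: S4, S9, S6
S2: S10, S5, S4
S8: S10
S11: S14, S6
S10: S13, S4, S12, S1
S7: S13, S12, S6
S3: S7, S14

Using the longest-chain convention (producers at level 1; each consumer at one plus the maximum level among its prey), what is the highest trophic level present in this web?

Producers (level 1): S2, S8, S3, S11.
S3 → S7 → S12 gives S12 level 3.
No species has a prey at level 3, so no species reaches level 4.

3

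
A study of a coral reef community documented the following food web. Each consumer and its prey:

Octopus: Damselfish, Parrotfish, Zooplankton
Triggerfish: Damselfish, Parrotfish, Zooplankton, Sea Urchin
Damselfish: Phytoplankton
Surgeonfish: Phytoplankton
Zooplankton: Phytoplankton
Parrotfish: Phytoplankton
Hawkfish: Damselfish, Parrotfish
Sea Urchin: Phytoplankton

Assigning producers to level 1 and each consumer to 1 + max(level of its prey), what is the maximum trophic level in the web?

3

Producers (level 1): Phytoplankton.
Phytoplankton → Damselfish → Octopus gives Octopus level 3.
No species has a prey at level 3, so no species reaches level 4.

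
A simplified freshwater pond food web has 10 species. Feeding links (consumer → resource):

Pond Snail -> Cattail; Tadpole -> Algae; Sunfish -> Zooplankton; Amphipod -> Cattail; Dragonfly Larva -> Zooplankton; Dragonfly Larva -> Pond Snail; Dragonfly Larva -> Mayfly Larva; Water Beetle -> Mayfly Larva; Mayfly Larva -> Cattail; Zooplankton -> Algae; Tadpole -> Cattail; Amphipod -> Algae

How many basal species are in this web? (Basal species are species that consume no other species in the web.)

2

Basal species (no prey listed): Algae, Cattail.
Count: 2.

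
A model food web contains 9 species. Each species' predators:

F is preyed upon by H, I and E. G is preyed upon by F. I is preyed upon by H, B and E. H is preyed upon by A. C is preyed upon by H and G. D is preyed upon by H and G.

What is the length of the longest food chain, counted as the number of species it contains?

6 species

One longest chain: C → G → F → I → H → A.
It has 6 species and 5 links.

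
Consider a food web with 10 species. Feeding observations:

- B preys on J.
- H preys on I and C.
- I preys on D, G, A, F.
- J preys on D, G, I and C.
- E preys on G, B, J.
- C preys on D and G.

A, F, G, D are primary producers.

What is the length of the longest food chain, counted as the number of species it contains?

5 species

One longest chain: G → C → J → B → E.
It has 5 species and 4 links.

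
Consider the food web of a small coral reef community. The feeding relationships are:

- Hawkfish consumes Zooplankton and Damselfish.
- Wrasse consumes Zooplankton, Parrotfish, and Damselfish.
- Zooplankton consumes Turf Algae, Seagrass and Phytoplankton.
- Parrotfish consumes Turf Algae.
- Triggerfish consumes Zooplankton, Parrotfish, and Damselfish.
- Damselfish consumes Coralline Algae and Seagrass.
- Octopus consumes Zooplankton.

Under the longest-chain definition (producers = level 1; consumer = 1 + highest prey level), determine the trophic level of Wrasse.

Phytoplankton is a producer → level 1.
Zooplankton eats Phytoplankton (level 1); other prey at levels: Turf Algae 1, Seagrass 1 → level 2.
Wrasse eats Zooplankton (level 2); other prey at levels: Damselfish 2, Parrotfish 2 → level 3.

Trophic level 3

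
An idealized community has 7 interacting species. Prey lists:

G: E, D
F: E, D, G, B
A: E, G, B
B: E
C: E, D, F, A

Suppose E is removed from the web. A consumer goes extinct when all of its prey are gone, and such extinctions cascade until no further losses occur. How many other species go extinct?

1

Remove E.
Round 1: B (all prey gone) → extinct.
No further losses. Total secondary extinctions: 1.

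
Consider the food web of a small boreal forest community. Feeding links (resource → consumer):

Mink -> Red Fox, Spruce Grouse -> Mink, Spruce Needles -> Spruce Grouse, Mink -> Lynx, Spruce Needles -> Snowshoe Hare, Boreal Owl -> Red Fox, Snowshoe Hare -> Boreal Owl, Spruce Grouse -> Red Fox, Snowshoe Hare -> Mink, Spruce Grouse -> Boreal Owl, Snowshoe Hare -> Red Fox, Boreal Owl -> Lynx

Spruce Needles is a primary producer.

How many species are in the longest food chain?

One longest chain: Spruce Needles → Spruce Grouse → Boreal Owl → Red Fox.
It has 4 species and 3 links.

4 species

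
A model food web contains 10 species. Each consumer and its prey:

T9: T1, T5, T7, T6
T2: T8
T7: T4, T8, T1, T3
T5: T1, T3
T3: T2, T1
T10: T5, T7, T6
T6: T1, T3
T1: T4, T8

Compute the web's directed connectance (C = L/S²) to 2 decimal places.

C = 0.20

The web has S = 10 species and L = 20 feeding links.
C = L / S² = 20 / 100 = 0.2000 ≈ 0.20.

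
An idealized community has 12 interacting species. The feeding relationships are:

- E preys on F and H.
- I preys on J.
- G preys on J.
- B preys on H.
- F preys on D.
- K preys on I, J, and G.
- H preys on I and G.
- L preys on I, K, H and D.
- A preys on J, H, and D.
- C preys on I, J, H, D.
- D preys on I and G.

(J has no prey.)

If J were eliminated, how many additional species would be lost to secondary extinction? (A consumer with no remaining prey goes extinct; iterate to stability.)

Remove J.
Round 1: I (all prey gone), G (all prey gone) → extinct.
Round 2: H (all prey gone), K (all prey gone), D (all prey gone) → extinct.
Round 3: C (all prey gone), F (all prey gone), A (all prey gone), B (all prey gone), L (all prey gone) → extinct.
Round 4: E (all prey gone) → extinct.
No further losses. Total secondary extinctions: 11.

11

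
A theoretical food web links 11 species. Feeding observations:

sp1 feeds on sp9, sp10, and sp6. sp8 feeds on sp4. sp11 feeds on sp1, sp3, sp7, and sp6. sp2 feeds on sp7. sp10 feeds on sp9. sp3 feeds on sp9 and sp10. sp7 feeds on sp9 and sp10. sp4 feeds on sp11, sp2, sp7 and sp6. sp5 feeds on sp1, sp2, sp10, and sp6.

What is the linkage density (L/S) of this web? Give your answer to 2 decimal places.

There are L = 22 links among S = 11 species.
L/S = 22/11 = 2.0000 ≈ 2.00.

L/S = 2.00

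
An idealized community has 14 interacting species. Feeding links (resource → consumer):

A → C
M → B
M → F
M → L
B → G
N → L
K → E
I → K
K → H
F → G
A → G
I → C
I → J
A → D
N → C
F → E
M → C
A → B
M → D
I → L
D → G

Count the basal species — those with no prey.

4

Basal species (no prey listed): A, N, I, M.
Count: 4.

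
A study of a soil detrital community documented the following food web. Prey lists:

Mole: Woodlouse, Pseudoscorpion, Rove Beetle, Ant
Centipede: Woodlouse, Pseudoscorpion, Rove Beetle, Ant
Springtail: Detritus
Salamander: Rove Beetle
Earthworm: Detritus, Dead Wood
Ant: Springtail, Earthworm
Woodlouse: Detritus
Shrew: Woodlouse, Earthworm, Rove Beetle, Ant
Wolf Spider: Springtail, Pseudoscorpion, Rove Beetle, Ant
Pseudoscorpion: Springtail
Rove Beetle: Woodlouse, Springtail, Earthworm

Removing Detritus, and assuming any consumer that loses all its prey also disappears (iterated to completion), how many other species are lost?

3

Remove Detritus.
Round 1: Woodlouse (all prey gone), Springtail (all prey gone) → extinct.
Round 2: Pseudoscorpion (all prey gone) → extinct.
No further losses. Total secondary extinctions: 3.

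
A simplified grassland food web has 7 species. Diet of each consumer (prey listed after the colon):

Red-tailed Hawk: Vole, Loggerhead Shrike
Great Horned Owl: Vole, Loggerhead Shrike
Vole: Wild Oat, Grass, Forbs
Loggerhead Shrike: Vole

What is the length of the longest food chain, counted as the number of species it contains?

One longest chain: Wild Oat → Vole → Loggerhead Shrike → Red-tailed Hawk.
It has 4 species and 3 links.

4 species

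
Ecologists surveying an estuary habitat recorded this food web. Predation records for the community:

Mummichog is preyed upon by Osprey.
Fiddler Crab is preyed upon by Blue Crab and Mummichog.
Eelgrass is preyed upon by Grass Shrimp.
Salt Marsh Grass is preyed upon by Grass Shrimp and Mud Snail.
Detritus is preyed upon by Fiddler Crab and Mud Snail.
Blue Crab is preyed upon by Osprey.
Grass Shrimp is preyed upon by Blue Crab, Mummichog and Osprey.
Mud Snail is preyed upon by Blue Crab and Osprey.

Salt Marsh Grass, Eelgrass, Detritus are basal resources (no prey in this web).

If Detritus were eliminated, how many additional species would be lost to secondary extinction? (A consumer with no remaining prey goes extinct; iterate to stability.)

Remove Detritus.
Round 1: Fiddler Crab (all prey gone) → extinct.
No further losses. Total secondary extinctions: 1.

1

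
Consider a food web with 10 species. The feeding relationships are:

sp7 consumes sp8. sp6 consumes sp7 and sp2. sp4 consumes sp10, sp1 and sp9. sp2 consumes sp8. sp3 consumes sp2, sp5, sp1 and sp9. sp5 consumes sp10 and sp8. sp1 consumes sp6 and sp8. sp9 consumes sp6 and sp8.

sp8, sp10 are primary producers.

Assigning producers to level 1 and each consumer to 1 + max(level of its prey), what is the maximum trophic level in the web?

5

Producers (level 1): sp8, sp10.
sp8 → sp7 → sp6 → sp9 → sp4 gives sp4 level 5.
No species has a prey at level 5, so no species reaches level 6.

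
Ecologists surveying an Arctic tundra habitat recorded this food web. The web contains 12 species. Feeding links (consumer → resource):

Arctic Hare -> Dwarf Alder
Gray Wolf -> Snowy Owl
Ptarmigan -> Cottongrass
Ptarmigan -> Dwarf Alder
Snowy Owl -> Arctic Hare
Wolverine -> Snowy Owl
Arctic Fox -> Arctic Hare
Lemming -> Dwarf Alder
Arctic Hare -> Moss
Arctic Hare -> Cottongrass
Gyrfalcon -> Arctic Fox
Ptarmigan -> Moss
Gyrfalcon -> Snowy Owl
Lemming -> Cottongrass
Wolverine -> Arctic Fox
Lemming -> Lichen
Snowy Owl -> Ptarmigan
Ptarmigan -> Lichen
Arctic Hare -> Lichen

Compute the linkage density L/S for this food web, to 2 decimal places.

L/S = 1.58

There are L = 19 links among S = 12 species.
L/S = 19/12 = 1.5833 ≈ 1.58.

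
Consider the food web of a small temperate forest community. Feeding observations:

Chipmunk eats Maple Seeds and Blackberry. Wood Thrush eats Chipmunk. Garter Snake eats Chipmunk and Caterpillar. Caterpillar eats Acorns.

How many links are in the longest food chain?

2 links

One longest chain: Acorns → Caterpillar → Garter Snake.
It has 3 species and 2 links.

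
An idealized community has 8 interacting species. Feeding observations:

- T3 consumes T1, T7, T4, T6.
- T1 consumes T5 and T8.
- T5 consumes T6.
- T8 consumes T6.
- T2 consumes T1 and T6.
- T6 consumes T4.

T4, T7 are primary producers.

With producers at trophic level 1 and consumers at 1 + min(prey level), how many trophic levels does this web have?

4

Producers (level 1): T4, T7.
Following each consumer down to its lowest-level prey: T4 → T6 → T8 → T1 (levels 1 through 4).
All prey of T1 (T8 3, T5 3) are at level 3 or above, so T1 is at level 1 + 3 = 4.
Every consumer has at least one prey at level 3 or below, so none exceeds level 4.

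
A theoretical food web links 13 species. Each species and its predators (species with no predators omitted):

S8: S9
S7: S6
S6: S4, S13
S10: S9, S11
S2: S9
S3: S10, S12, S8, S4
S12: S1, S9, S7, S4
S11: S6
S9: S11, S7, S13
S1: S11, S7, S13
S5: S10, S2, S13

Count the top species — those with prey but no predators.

2

Top species (has prey, but nothing eats it): S4, S13.
Count: 2.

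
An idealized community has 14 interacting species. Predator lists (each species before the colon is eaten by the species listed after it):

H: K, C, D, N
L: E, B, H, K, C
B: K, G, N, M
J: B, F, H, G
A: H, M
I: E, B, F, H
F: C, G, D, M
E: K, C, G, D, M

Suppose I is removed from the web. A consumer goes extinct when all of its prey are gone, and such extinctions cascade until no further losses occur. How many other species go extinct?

Remove I.
Every predator of it retains at least one other prey: E still has L; B still has J, L; F still has J; H still has A, J, L.
No consumer loses all prey, so no secondary extinctions occur.

0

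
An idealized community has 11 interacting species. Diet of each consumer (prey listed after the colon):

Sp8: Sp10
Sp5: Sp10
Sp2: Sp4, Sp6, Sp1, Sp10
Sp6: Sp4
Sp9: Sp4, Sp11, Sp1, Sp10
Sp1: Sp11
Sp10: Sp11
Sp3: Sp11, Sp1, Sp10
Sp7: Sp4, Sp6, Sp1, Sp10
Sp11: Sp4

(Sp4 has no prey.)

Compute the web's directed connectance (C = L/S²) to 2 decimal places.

The web has S = 11 species and L = 21 feeding links.
C = L / S² = 21 / 121 = 0.1736 ≈ 0.17.

C = 0.17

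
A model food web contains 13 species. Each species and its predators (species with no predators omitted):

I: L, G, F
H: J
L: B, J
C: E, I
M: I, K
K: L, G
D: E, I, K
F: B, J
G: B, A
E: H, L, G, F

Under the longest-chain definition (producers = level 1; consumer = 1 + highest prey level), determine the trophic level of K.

Trophic level 2

M is a producer → level 1.
K eats M (level 1); other prey at levels: D 1 → level 2.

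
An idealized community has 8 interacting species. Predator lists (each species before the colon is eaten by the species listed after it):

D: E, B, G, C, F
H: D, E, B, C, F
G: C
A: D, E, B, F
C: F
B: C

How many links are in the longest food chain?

4 links

One longest chain: H → D → B → C → F.
It has 5 species and 4 links.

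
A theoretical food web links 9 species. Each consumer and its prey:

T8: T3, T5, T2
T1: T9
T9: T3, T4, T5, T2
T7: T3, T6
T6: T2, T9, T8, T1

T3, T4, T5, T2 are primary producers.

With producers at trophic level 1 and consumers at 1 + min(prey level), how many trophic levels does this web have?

3

Producers (level 1): T3, T4, T5, T2.
Following each consumer down to its lowest-level prey: T3 → T9 → T1 (levels 1 through 3).
All prey of T1 (T9 2) are at level 2 or above, so T1 is at level 1 + 2 = 3.
Every consumer has at least one prey at level 2 or below, so none exceeds level 3.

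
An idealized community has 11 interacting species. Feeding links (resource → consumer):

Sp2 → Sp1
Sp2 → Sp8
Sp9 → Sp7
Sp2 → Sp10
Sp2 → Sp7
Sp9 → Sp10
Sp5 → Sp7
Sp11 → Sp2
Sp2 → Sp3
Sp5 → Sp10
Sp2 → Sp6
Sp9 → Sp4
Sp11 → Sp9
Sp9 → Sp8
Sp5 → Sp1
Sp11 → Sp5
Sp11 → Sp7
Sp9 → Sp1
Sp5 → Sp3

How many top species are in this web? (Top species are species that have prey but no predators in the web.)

7

Top species (has prey, but nothing eats it): Sp4, Sp7, Sp1, Sp8, Sp10, Sp6, Sp3.
Count: 7.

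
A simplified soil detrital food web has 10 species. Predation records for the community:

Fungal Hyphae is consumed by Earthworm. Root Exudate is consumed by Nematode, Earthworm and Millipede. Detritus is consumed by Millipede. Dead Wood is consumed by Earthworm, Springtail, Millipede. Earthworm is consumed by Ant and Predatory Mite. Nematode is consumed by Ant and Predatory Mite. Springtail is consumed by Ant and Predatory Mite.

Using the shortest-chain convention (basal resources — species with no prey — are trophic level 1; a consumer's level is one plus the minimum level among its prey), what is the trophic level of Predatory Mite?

Trophic level 3

Root Exudate has no prey (basal) → level 1.
Nematode eats Root Exudate → level 2.
Predatory Mite eats Nematode → level 3.
No prey of Predatory Mite is below level 2, so 3 is the minimum.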